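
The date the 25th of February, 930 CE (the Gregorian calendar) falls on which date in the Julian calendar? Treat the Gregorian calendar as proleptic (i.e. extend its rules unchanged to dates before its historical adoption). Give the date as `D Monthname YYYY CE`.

20 February 930 CE

For dates in this range the Gregorian date is 5 days ahead of the Julian.
25 February 930 Gregorian − 5 days → 20 February 930 Julian.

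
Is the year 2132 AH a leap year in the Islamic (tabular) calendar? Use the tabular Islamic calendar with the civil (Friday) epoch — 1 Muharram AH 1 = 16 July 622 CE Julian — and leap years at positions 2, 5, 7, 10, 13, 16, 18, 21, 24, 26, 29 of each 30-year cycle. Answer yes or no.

yes

Year 2132 AH is year 2 of its 30-year cycle; leap positions are 2, 5, 7, 10, 13, 16, 18, 21, 24, 26, 29, so it is a leap year (355 days).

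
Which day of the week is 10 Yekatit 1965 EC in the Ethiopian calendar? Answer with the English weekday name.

This is JDN 2441731 (17 February 1973 Gregorian).
Since JDN mod 7 = 5 (0 = Monday), the day is Saturday.

Saturday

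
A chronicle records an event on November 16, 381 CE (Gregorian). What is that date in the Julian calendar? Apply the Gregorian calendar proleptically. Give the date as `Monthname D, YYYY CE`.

The Julian–Gregorian offset here is 1 day (Julian trailing).
16 November 381 Gregorian − 1 day → 15 November 381 Julian.

November 15, 381 CE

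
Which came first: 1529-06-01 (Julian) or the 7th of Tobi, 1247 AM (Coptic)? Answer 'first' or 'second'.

The two dates have Julian Day Numbers 2279677 and 2280257 respectively.
Since 2279677 < 2280257, the first date comes first.

first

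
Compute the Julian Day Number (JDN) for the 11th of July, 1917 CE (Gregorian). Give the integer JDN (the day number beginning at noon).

JDN 2400001 is 17 November 1858 CE (Gregorian), MJD 0; the target day is +21420 days from there, so JDN = 2421421.

2421421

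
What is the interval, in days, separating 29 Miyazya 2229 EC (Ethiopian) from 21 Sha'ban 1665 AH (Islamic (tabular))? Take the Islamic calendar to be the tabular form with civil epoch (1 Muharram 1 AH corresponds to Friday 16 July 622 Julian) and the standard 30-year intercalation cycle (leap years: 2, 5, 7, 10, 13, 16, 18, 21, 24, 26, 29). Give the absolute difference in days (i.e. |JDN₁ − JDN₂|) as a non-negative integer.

97

First date → JDN 2538236; second date → JDN 2538333.
The interval is |2538236 − 2538333| = 97 days.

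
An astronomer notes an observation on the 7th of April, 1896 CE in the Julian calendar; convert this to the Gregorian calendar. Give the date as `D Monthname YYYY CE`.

For dates in this range the Gregorian date is 12 days ahead of the Julian.
7 April 1896 Julian + 12 days → 19 April 1896 Gregorian.

19 April 1896 CE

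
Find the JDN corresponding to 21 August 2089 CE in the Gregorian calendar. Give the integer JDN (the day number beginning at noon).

JDN 2451545 is 1 January 2000 CE (Gregorian); the target day is +32740 days from there, so JDN = 2484285.

2484285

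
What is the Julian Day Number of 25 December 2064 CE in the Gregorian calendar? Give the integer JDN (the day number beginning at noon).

2475280

JDN 2451545 is 1 January 2000 CE (Gregorian); the target day is +23735 days from there, so JDN = 2475280.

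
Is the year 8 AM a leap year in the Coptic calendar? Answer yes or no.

8 mod 4 = 0; in the Coptic calendar a year is leap when year mod 4 = 3, so it is a common year.

no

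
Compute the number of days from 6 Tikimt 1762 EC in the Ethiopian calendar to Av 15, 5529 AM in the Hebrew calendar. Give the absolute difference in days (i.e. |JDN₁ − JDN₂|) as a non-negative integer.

First date → JDN 2367461; second date → JDN 2367404.
The interval is |2367461 − 2367404| = 57 days.

57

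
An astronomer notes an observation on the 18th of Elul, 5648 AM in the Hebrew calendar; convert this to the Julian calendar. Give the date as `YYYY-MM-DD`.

1888-08-13

Both dates share Julian Day Number 2410875; in the Julian calendar that is 13 August 1888 CE.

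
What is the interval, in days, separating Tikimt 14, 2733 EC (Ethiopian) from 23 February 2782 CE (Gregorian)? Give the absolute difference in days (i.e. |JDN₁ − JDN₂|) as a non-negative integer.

15091

First date → JDN 2722127; second date → JDN 2737218.
The interval is |2722127 − 2737218| = 15091 days.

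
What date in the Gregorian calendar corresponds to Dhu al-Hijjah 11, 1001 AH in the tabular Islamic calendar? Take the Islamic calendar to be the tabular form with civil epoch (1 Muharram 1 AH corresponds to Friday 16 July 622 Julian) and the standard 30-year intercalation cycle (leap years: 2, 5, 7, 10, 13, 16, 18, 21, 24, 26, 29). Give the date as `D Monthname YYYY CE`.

Both dates share Julian Day Number 2303142; in the Gregorian calendar that is 8 September 1593 CE.

8 September 1593 CE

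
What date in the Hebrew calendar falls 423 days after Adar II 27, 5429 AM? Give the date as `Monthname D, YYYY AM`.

JDN of Adar II 27, 5429 AM = 2330739.
2330739 + 423 = 2331162.
JDN 2331162 in the Hebrew calendar is Sivan 8, 5430 AM.

Sivan 8, 5430 AM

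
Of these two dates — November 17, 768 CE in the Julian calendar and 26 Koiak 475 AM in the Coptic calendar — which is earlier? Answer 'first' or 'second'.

second

The two dates have Julian Day Numbers 2001891 and 1998273 respectively.
Since 1998273 < 2001891, the second date comes first.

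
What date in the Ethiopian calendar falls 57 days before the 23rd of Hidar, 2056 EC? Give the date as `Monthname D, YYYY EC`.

The starting date is JDN 2474892; 2474892 − 57 = 2474835.
JDN 2474835 corresponds to Meskerem 26, 2056 EC.

Meskerem 26, 2056 EC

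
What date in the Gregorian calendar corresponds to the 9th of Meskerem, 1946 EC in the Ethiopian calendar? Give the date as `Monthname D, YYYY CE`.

Julian Day Number of the source date = 2434640.
Converting JDN 2434640 to the Gregorian calendar gives 19 September 1953 CE.

September 19, 1953 CE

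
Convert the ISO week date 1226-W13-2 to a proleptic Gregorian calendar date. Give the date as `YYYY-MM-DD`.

ISO week 1 of 1226 is the week containing the first Thursday of 1226.
Week 13, day 2 (Tuesday) lands on 1226-03-24.

1226-03-24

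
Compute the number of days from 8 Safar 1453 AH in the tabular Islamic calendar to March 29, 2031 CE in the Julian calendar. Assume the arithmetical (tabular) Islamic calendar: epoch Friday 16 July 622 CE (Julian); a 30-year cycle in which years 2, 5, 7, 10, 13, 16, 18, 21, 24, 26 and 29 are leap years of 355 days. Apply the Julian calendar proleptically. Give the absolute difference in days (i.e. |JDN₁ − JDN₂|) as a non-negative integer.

JDN of the first date = 2463017.
JDN of the second date = 2462968.
|2462968 − 2463017| = 49.

49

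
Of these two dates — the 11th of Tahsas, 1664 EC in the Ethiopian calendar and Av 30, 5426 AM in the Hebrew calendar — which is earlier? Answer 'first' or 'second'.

Converting both to JDN: 2331732 vs 2329797; the smaller is the second.

second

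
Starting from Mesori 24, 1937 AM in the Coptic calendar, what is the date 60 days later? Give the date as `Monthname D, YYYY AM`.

Counting 60 days forward from JDN 2532507 reaches JDN 2532567, which is Paopi 19, 1938 AM.

Paopi 19, 1938 AM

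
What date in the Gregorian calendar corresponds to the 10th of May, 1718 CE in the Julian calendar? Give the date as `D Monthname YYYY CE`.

At this point the Julian calendar is 11 days behind the Gregorian.
10 May 1718 Julian + 11 days → 21 May 1718 Gregorian.

21 May 1718 CE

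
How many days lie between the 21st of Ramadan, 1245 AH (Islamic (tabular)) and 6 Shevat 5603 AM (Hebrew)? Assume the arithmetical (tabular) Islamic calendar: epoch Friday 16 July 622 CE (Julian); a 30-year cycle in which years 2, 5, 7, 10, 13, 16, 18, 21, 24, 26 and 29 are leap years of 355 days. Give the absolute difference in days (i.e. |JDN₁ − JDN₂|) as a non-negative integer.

First date → JDN 2389528; second date → JDN 2394208.
The interval is |2389528 − 2394208| = 4680 days.

4680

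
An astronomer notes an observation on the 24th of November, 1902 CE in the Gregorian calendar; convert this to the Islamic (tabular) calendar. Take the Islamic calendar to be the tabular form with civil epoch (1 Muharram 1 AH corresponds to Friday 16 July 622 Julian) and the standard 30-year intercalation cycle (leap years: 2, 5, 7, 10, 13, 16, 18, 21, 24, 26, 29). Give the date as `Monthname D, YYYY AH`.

Both dates share Julian Day Number 2416078; in the tabular Islamic calendar that is 22 Sha'ban 1320 AH.

Sha'ban 22, 1320 AH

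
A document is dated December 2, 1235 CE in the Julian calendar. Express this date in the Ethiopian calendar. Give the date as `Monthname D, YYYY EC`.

Tahsas 5, 1228 EC

Both dates share Julian Day Number 2172477; in the Ethiopian calendar that is 5 Tahsas 1228 EC.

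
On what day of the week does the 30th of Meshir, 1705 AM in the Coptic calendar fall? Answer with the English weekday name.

Thursday

This is JDN 2447595 (9 March 1989 Gregorian).
JDN 2447595 mod 7 = 3, and JDN 0 was a Monday, so this is a Thursday.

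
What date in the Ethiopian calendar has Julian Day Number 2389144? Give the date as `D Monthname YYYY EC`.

19 Yekatit 1821 EC

JDN 2389144 is 25 February 1829 in the Gregorian calendar.
In the Ethiopian calendar that day is 19 Yekatit 1821 EC.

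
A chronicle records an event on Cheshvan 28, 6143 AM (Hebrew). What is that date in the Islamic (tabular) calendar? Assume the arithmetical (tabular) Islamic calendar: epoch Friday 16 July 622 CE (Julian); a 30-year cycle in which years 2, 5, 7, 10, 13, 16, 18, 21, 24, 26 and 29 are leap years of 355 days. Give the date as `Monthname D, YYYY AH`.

Rabi' al-Thani 27, 1815 AH

Julian Day Number of the source date = 2591376.
Converting JDN 2591376 to the tabular Islamic calendar gives 27 Rabi' al-Thani 1815 AH.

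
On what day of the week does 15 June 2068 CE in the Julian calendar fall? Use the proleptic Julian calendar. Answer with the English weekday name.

Thursday

This is JDN 2476561 (28 June 2068 Gregorian).
2476561 ≡ 3 (mod 7); counting from Monday = 0 gives Thursday.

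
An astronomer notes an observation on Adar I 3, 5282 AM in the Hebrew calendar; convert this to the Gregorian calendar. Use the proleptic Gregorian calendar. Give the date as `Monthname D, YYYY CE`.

Julian Day Number of the source date = 2276999.
Converting JDN 2276999 to the Gregorian calendar gives 10 February 1522 CE.

February 10, 1522 CE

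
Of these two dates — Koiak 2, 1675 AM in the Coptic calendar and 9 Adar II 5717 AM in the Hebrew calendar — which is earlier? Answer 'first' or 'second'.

second

First date → JDN 2436549; second date → JDN 2435910.
JDN 2435910 < JDN 2436549, so the second date is earlier.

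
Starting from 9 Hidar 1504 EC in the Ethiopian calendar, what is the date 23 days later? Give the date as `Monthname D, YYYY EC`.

The starting date is JDN 2273260; 2273260 + 23 = 2273283.
JDN 2273283 corresponds to Tahsas 2, 1504 EC.

Tahsas 2, 1504 EC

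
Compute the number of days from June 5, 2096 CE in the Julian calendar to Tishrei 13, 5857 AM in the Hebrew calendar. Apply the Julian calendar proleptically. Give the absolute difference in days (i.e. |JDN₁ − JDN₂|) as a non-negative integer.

JDN of the first date = 2486778.
JDN of the second date = 2486881.
|2486881 − 2486778| = 103.

103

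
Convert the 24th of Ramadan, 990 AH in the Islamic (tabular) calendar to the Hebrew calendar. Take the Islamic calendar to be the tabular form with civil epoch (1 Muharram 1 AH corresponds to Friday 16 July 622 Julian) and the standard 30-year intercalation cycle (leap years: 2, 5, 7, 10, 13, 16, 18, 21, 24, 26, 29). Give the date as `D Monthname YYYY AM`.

The source date corresponds to 22 October 1582 in the Gregorian calendar (JDN 2299168).
That day falls on 26 Tishrei 5343 AM in the Hebrew calendar.

26 Tishrei 5343 AM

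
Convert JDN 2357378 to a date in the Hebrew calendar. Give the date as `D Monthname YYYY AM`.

JDN 2357378 is 7 March 1742 in the Gregorian calendar.
In the Hebrew calendar that day is 1 Adar II 5502 AM.

1 Adar II 5502 AM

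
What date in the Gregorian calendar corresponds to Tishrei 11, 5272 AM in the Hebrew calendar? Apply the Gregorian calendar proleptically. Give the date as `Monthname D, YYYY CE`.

October 13, 1511 CE

Julian Day Number of the source date = 2273226.
Converting JDN 2273226 to the Gregorian calendar gives 13 October 1511 CE.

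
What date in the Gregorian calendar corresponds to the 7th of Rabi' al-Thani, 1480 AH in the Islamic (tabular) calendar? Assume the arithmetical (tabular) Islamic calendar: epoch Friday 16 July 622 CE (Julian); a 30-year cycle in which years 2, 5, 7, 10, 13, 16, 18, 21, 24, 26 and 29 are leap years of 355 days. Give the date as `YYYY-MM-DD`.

2057-10-06

Both dates share Julian Day Number 2472643; in the Gregorian calendar that is 6 October 2057 CE.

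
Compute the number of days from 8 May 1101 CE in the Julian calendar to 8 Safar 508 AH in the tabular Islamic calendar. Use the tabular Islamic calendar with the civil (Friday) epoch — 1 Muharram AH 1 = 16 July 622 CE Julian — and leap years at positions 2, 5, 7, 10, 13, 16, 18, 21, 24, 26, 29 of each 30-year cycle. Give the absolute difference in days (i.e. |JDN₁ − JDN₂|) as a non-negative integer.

JDN of the first date = 2123326.
JDN of the second date = 2128141.
|2128141 − 2123326| = 4815.

4815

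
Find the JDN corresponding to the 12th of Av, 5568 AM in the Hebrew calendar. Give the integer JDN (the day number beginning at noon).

2381635

Equivalently 5 August 1808 (Gregorian).
JDN 2451545 is 1 January 2000 CE (Gregorian); the target day is −69910 days from there, so JDN = 2381635.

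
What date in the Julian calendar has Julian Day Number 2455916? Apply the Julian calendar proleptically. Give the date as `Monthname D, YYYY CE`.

December 7, 2011 CE

The Gregorian equivalent of JDN 2455916 is 20 December 2011.
In the Julian calendar that day is December 7, 2011 CE.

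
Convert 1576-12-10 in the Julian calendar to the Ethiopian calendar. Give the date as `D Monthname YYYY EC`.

The source date corresponds to 20 December 1576 in the proleptic Gregorian calendar (JDN 2297036).
That day falls on 14 Tahsas 1569 EC in the Ethiopian calendar.

14 Tahsas 1569 EC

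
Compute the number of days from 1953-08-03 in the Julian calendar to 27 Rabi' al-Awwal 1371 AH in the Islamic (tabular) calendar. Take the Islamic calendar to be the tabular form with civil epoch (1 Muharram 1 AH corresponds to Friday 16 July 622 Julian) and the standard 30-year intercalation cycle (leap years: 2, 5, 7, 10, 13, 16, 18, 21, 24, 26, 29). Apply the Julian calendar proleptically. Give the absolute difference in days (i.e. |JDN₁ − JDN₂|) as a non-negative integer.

599

JDN of the first date = 2434606.
JDN of the second date = 2434007.
|2434007 − 2434606| = 599.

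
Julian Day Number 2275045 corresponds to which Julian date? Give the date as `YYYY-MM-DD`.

1516-09-25

JDN 2275045 is 5 October 1516 in the proleptic Gregorian calendar.
In the Julian calendar that day is 1516-09-25.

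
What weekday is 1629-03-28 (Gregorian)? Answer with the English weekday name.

Since JDN mod 7 = 2 (0 = Monday), the day is Wednesday.

Wednesday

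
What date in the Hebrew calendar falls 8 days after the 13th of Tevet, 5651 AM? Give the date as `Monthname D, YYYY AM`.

The starting date is JDN 2411726; 2411726 + 8 = 2411734.
JDN 2411734 corresponds to Tevet 21, 5651 AM.

Tevet 21, 5651 AM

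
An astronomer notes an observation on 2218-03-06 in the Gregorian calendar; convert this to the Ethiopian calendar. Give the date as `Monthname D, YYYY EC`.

Both dates share Julian Day Number 2531232; in the Ethiopian calendar that is 25 Yekatit 2210 EC.

Yekatit 25, 2210 EC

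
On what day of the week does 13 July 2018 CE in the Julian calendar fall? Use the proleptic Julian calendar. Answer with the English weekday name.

Thursday

Equivalently 26 July 2018 Gregorian, JDN 2458326.
Since JDN mod 7 = 3 (0 = Monday), the day is Thursday.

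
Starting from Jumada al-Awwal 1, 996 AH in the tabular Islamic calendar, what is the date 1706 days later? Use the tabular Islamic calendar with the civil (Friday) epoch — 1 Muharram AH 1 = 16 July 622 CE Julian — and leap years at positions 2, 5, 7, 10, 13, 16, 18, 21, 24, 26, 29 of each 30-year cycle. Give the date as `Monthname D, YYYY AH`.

The starting date is JDN 2301153; 2301153 + 1706 = 2302859.
JDN 2302859 corresponds to Safar 23, 1001 AH.

Safar 23, 1001 AH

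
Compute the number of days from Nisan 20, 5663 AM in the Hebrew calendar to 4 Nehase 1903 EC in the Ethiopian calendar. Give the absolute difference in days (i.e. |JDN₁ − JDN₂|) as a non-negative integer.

JDN of the first date = 2416222.
JDN of the second date = 2419259.
|2419259 − 2416222| = 3037.

3037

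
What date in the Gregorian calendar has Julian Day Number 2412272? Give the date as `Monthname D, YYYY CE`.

June 22, 1892 CE

JDN 2451545 is 1 Jan 2000; 2412272 is −39273 days from there.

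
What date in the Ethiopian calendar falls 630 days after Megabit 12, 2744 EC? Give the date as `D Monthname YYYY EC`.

JDN of Megabit 12, 2744 EC = 2726293.
2726293 + 630 = 2726923.
JDN 2726923 in the Ethiopian calendar is 2 Tahsas 2746 EC.

2 Tahsas 2746 EC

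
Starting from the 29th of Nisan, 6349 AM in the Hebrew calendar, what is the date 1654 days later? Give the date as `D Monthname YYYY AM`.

29 Cheshvan 6354 AM

The starting date is JDN 2666798; 2666798 + 1654 = 2668452.
JDN 2668452 corresponds to 29 Cheshvan 6354 AM.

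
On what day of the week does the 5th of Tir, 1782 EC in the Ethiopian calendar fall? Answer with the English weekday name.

In the Gregorian calendar this is 11 January 1790 (JDN 2374855).
JDN 2374855 mod 7 = 0, and JDN 0 was a Monday, so this is a Monday.

Monday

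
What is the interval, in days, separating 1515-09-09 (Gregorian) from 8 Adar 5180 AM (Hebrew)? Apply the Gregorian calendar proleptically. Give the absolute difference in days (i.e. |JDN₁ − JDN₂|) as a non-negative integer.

First date → JDN 2274653; second date → JDN 2239766.
The interval is |2274653 − 2239766| = 34887 days.

34887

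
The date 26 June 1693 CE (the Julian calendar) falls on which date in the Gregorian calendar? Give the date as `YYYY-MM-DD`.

For dates in this range the Gregorian date is 10 days ahead of the Julian.
26 June 1693 Julian + 10 days → 6 July 1693 Gregorian.

1693-07-06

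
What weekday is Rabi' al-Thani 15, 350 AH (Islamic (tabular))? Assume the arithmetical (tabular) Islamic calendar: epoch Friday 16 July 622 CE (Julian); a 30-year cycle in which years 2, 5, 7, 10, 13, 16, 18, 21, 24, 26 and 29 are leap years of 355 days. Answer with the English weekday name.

Monday

Equivalently 8 June 961 Gregorian, JDN 2072217.
Since JDN mod 7 = 0 (0 = Monday), the day is Monday.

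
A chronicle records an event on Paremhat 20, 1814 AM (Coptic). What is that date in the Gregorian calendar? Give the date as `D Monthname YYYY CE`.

Both dates share Julian Day Number 2487427; in the Gregorian calendar that is 29 March 2098 CE.

29 March 2098 CE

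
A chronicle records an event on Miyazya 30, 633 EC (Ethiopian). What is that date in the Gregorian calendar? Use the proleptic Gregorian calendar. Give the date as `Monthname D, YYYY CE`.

April 28, 641 CE

Both dates share Julian Day Number 1955298; in the Gregorian calendar that is 28 April 641 CE.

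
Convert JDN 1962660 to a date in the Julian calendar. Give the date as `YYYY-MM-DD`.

The proleptic Gregorian equivalent of JDN 1962660 is 24 June 661.
In the Julian calendar that day is 0661-06-21.

0661-06-21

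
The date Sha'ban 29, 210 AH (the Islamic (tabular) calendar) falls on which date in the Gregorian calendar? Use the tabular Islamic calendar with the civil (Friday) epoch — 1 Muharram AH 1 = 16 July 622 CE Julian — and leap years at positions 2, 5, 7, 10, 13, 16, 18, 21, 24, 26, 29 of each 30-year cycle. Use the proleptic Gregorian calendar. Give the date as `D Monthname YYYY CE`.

Both dates share Julian Day Number 2022738; in the Gregorian calendar that is 19 December 825 CE.

19 December 825 CE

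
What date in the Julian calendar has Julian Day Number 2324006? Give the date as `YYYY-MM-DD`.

1650-10-13

JDN 2324006 is 23 October 1650 in the Gregorian calendar.
In the Julian calendar that day is 1650-10-13.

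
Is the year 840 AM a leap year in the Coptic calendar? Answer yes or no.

no

840 mod 4 = 0; in the Coptic calendar a year is leap when year mod 4 = 3, so it is a common year.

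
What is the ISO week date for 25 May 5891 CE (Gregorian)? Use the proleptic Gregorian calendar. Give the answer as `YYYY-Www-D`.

The weekday is Monday (ISO weekday 1).
That Monday belongs to ISO week 22 of ISO year 5891.

5891-W22-1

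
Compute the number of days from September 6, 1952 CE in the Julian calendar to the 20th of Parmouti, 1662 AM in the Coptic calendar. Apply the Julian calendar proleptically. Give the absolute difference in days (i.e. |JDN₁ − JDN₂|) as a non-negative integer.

First date → JDN 2434275; second date → JDN 2431939.
The interval is |2434275 − 2431939| = 2336 days.

2336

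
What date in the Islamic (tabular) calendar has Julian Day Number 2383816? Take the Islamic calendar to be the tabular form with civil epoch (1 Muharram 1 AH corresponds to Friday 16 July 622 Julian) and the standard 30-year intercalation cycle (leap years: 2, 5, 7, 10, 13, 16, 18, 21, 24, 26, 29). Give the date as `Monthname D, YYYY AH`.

JDN 2383816 is 26 July 1814 in the Gregorian calendar.
In the tabular Islamic calendar that day is Sha'ban 8, 1229 AH.

Sha'ban 8, 1229 AH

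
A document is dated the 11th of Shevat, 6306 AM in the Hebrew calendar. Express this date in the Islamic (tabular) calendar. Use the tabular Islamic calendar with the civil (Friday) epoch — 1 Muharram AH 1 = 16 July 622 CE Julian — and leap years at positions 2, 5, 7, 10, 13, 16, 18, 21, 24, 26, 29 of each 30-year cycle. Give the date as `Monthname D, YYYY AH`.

Julian Day Number of the source date = 2650981.
Converting JDN 2650981 to the tabular Islamic calendar gives 10 Rajab 1983 AH.

Rajab 10, 1983 AH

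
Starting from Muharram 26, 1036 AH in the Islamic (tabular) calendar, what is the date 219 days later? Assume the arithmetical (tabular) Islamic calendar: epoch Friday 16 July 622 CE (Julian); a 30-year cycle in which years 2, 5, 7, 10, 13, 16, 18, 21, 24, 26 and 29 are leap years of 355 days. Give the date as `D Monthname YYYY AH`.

JDN of Muharram 26, 1036 AH = 2315234.
2315234 + 219 = 2315453.
JDN 2315453 in the tabular Islamic calendar is 9 Ramadan 1036 AH.

9 Ramadan 1036 AH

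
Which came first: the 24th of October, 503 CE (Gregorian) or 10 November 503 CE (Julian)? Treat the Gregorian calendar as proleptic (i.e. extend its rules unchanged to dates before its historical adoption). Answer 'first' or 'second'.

first

First date → JDN 1905073; second date → JDN 1905092.
JDN 1905073 < JDN 1905092, so the first date is earlier.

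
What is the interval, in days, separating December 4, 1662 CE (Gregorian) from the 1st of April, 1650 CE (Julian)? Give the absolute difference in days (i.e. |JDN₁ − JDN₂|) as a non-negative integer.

4620

JDN of the first date = 2328431.
JDN of the second date = 2323811.
|2323811 − 2328431| = 4620.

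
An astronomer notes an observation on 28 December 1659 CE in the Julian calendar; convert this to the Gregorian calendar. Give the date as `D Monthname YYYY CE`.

7 January 1660 CE

For dates in this range the Gregorian date is 10 days ahead of the Julian.
28 December 1659 Julian + 10 days → 7 January 1660 Gregorian.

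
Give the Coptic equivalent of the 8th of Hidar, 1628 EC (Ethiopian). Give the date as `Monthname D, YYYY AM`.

Julian Day Number of the source date = 2318550.
Converting JDN 2318550 to the Coptic calendar gives 8 Hathor 1352 AM.

Hathor 8, 1352 AM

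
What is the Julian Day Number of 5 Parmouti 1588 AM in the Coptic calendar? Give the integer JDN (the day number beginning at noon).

In the Gregorian calendar the same day is 12 April 1872.
JDN 2299161 is 15 October 1582 CE (Gregorian); the target day is +105735 days from there, so JDN = 2404896.

2404896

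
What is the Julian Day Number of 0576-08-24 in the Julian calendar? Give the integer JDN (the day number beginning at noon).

1931678

Equivalently 26 August 576 (proleptic Gregorian).
JDN 2451545 is 1 January 2000 CE (Gregorian); the target day is −519867 days from there, so JDN = 1931678.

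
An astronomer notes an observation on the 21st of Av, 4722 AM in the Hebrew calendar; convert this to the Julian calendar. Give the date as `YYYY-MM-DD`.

0962-07-25

Julian Day Number of the source date = 2072634.
Converting JDN 2072634 to the Julian calendar gives 25 July 962 CE.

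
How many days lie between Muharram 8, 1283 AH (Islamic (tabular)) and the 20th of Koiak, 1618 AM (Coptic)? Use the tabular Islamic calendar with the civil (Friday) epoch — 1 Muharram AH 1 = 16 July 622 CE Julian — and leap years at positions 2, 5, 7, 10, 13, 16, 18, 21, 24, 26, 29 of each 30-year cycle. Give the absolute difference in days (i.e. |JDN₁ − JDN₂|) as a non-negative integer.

First date → JDN 2402745; second date → JDN 2415748.
The interval is |2402745 − 2415748| = 13003 days.

13003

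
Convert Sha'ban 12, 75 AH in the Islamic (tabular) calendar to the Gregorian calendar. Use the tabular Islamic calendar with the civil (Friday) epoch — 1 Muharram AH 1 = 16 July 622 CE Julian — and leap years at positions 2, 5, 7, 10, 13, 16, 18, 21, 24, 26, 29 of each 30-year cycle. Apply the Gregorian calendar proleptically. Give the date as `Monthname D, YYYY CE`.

Both dates share Julian Day Number 1974881; in the Gregorian calendar that is 9 December 694 CE.

December 9, 694 CE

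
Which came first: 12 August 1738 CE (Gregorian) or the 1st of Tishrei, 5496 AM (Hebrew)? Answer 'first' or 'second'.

second

The two dates have Julian Day Numbers 2356075 and 2355015 respectively.
Since 2355015 < 2356075, the second date comes first.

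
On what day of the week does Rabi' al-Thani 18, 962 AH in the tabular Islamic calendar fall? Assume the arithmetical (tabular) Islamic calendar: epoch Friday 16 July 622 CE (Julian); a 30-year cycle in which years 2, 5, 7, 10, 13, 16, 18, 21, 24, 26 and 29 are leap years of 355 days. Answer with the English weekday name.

Tuesday

This is JDN 2289092 (22 March 1555 Gregorian).
2289092 ≡ 1 (mod 7); counting from Monday = 0 gives Tuesday.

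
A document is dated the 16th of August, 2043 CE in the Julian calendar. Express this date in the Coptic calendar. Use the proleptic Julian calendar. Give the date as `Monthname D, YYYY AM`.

Mesori 23, 1759 AM

The source date corresponds to 29 August 2043 in the Gregorian calendar (JDN 2467491).
That day falls on 23 Mesori 1759 AM in the Coptic calendar.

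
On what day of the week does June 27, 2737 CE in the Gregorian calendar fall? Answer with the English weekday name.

2720906 ≡ 6 (mod 7); counting from Monday = 0 gives Sunday.

Sunday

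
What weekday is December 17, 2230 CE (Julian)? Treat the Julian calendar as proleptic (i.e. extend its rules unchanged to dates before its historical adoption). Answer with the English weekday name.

Saturday

In the Gregorian calendar this is 1 January 2231 (JDN 2535916).
JDN 2535916 mod 7 = 5, and JDN 0 was a Monday, so this is a Saturday.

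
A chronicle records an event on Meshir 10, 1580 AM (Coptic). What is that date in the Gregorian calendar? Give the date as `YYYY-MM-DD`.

Julian Day Number of the source date = 2401919.
Converting JDN 2401919 to the Gregorian calendar gives 17 February 1864 CE.

1864-02-17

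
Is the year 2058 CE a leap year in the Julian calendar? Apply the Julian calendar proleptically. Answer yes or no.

no

2058 mod 4 = 2, so it is a common year in the Julian calendar.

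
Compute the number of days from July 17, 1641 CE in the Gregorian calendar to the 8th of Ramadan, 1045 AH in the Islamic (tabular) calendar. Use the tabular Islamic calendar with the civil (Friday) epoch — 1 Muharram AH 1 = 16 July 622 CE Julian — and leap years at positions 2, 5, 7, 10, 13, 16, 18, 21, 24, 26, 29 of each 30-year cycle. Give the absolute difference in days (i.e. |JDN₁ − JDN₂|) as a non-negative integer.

1979

First date → JDN 2320621; second date → JDN 2318642.
The interval is |2320621 − 2318642| = 1979 days.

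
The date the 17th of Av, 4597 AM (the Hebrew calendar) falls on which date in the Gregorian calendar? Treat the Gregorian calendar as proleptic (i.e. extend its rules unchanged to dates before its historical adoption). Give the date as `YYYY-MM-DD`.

Both dates share Julian Day Number 2026976; in the Gregorian calendar that is 27 July 837 CE.

0837-07-27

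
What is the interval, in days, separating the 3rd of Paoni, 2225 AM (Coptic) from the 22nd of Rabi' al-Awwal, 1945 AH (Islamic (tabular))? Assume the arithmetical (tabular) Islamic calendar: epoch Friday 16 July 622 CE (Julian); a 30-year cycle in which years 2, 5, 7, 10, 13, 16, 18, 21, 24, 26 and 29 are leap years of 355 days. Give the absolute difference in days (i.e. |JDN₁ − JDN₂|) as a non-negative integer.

First date → JDN 2637618; second date → JDN 2637409.
The interval is |2637618 − 2637409| = 209 days.

209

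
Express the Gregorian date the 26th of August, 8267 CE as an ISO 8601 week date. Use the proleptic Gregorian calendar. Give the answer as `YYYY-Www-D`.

8267-W35-1

The weekday is Monday (ISO weekday 1).
That Monday belongs to ISO week 35 of ISO year 8267.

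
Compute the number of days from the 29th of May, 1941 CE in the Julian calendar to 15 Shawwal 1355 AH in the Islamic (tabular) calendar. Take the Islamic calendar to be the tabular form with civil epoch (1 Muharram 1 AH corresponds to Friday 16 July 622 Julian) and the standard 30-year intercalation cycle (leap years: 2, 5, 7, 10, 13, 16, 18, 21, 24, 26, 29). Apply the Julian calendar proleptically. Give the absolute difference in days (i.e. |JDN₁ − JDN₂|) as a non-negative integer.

1625

JDN of the first date = 2430157.
JDN of the second date = 2428532.
|2428532 − 2430157| = 1625.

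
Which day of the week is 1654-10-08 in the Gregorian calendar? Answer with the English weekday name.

2325452 ≡ 3 (mod 7); counting from Monday = 0 gives Thursday.

Thursday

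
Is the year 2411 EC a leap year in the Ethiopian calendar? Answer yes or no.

2411 mod 4 = 3; in the Ethiopian calendar a year is leap when year mod 4 = 3, so it is a leap year.

yes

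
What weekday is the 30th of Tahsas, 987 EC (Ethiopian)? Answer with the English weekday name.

Equivalently 31 December 994 Gregorian, JDN 2084476.
2084476 ≡ 2 (mod 7); counting from Monday = 0 gives Wednesday.

Wednesday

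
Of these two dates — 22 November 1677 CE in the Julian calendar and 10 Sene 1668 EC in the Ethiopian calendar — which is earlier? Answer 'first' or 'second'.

second

First date → JDN 2333908; second date → JDN 2333372.
JDN 2333372 < JDN 2333908, so the second date is earlier.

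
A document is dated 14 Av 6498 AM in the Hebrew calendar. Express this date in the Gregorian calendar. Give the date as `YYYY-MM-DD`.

2738-08-21

Julian Day Number of the source date = 2721326.
Converting JDN 2721326 to the Gregorian calendar gives 21 August 2738 CE.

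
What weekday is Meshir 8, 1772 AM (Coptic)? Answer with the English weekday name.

In the Gregorian calendar this is 16 February 2056 (JDN 2472045).
JDN 2472045 mod 7 = 2, and JDN 0 was a Monday, so this is a Wednesday.

Wednesday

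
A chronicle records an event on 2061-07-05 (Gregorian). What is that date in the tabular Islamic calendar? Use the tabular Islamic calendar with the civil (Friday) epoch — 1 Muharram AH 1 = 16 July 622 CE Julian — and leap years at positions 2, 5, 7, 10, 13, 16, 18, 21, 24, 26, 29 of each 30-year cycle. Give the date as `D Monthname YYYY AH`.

Both dates share Julian Day Number 2474011; in the tabular Islamic calendar that is 16 Safar 1484 AH.

16 Safar 1484 AH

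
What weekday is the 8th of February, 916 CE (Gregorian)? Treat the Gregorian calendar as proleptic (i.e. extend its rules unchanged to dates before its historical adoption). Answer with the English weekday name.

Saturday

2055660 ≡ 5 (mod 7); counting from Monday = 0 gives Saturday.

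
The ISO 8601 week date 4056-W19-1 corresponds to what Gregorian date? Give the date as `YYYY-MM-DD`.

ISO week 1 of 4056 is the week containing the first Thursday of 4056.
Week 19, day 1 (Monday) lands on 4056-05-08.

4056-05-08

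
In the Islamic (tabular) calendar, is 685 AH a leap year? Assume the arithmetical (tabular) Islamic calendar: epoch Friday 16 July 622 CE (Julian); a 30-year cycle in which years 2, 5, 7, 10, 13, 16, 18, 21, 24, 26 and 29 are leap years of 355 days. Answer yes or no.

no

Year 685 AH is year 25 of its 30-year cycle; leap positions are 2, 5, 7, 10, 13, 16, 18, 21, 24, 26, 29, so it is a common year (354 days).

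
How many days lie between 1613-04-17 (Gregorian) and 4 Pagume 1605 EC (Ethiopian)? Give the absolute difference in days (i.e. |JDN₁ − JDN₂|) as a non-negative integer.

First date → JDN 2310303; second date → JDN 2310445.
The interval is |2310303 − 2310445| = 142 days.

142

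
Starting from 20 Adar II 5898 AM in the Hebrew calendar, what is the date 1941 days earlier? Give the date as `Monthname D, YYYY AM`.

Counting 1941 days back from JDN 2502038 reaches JDN 2500097, which is Kislev 27, 5893 AM.

Kislev 27, 5893 AM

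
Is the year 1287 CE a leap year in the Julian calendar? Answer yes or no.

no

1287 mod 4 = 3, so it is a common year in the Julian calendar.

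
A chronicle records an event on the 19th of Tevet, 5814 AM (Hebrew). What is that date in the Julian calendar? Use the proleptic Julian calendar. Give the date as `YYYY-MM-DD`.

2053-12-17

The source date corresponds to 30 December 2053 in the Gregorian calendar (JDN 2471267).
That day falls on 17 December 2053 CE in the Julian calendar.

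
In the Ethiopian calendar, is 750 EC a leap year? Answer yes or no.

750 mod 4 = 2; in the Ethiopian calendar a year is leap when year mod 4 = 3, so it is a common year.

no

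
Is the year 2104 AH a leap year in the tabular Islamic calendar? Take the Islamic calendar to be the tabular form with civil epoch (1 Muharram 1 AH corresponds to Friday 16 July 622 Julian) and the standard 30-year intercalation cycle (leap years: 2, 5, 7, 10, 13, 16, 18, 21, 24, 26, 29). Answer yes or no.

Year 2104 AH is year 4 of its 30-year cycle; leap positions are 2, 5, 7, 10, 13, 16, 18, 21, 24, 26, 29, so it is a common year (354 days).

no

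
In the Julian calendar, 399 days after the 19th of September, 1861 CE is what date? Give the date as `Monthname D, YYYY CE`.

JDN of the 19th of September, 1861 CE = 2401050.
2401050 + 399 = 2401449.
JDN 2401449 in the Julian calendar is October 23, 1862 CE.

October 23, 1862 CE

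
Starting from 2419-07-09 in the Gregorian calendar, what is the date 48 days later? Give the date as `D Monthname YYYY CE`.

The starting date is JDN 2604771; 2604771 + 48 = 2604819.
JDN 2604819 corresponds to 26 August 2419 CE.

26 August 2419 CE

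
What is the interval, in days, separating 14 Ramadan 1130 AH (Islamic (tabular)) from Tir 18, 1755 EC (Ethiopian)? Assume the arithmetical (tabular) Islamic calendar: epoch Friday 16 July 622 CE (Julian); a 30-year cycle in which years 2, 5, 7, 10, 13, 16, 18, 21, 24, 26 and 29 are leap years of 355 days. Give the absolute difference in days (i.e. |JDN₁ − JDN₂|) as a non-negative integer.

16237

JDN of the first date = 2348769.
JDN of the second date = 2365006.
|2365006 − 2348769| = 16237.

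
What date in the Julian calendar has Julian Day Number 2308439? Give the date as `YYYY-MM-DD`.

1608-02-29

JDN 2308439 is 10 March 1608 in the Gregorian calendar.
In the Julian calendar that day is 1608-02-29.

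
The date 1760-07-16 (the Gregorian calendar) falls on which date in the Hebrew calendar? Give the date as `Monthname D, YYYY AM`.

Av 3, 5520 AM

Julian Day Number of the source date = 2364084.
Converting JDN 2364084 to the Hebrew calendar gives 3 Av 5520 AM.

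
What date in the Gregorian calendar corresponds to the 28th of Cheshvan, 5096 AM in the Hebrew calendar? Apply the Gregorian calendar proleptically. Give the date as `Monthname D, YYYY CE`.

Both dates share Julian Day Number 2208985; in the Gregorian calendar that is 23 November 1335 CE.

November 23, 1335 CE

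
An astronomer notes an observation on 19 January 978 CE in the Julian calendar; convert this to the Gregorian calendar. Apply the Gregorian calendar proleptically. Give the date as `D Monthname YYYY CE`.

24 January 978 CE

At this point the Julian calendar is 5 days behind the Gregorian.
19 January 978 Julian + 5 days → 24 January 978 Gregorian.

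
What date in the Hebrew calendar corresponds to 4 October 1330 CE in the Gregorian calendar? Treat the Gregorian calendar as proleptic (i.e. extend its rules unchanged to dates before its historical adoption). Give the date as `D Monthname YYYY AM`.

12 Tishrei 5091 AM

Both dates share Julian Day Number 2207109; in the Hebrew calendar that is 12 Tishrei 5091 AM.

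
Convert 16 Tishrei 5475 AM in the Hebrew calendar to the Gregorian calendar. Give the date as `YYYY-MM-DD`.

Both dates share Julian Day Number 2347353; in the Gregorian calendar that is 25 September 1714 CE.

1714-09-25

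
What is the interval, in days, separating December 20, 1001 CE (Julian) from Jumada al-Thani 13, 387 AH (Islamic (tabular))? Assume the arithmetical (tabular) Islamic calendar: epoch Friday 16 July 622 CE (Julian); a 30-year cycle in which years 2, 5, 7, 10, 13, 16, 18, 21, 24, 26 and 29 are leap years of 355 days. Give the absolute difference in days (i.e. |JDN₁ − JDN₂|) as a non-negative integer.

1641

First date → JDN 2087027; second date → JDN 2085386.
The interval is |2087027 − 2085386| = 1641 days.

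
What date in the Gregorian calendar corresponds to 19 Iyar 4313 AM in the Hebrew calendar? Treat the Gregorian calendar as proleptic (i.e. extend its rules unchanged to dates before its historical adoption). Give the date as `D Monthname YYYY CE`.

Both dates share Julian Day Number 1923180; in the Gregorian calendar that is 21 May 553 CE.

21 May 553 CE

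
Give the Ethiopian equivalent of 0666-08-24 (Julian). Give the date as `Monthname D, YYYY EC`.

Pagume 1, 658 EC

The source date corresponds to 27 August 666 in the proleptic Gregorian calendar (JDN 1964550).
That day falls on 1 Pagume 658 EC in the Ethiopian calendar.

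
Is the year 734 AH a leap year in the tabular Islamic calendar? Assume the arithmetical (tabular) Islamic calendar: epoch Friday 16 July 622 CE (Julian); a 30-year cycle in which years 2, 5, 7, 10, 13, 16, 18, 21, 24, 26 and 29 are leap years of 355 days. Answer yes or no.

Year 734 AH is year 14 of its 30-year cycle; leap positions are 2, 5, 7, 10, 13, 16, 18, 21, 24, 26, 29, so it is a common year (354 days).

no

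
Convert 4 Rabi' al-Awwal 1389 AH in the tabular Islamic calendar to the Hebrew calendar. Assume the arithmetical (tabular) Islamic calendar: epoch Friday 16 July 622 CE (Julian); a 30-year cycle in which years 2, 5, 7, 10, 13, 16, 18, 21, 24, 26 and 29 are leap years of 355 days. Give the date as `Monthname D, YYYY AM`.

Both dates share Julian Day Number 2440363; in the Hebrew calendar that is 4 Sivan 5729 AM.

Sivan 4, 5729 AM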